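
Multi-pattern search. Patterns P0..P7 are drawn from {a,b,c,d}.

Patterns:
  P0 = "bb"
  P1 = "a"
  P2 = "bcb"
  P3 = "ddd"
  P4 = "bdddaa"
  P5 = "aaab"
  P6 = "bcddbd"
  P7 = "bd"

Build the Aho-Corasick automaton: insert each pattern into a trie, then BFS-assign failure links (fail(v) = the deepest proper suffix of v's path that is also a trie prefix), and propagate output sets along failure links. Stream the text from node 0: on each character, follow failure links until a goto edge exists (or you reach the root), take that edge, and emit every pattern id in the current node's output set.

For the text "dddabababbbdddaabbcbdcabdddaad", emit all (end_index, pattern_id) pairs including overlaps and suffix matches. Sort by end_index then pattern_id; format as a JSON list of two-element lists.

Construct AC machine:
Trie (insert patterns):
  n0 'ε': a→3 b→1 d→6
  n1 'b': b→2 c→4 d→9
  n2 'bb': ·  ←P0
  n3 'a': a→14  ←P1
  n4 'bc': b→5 d→17
  n5 'bcb': ·  ←P2
  n6 'd': d→7
  n7 'dd': d→8
  n8 'ddd': ·  ←P3
  n9 'bd': d→10  ←P7
  n10 'bdd': d→11
  n11 'bddd': a→12
  n12 'bddda': a→13
  n13 'bdddaa': ·  ←P4
  n14 'aa': a→15
  n15 'aaa': b→16
  n16 'aaab': ·  ←P5
  n17 'bcd': d→18
  n18 'bcdd': b→19
  n19 'bcddb': d→20
  n20 'bcddbd': ·  ←P6

BFS fail/out derivation:
  fail(1) 'b': from fail(0)=0 chase 'b': 0 ⇒ 0;  out=∅∪out(0)=∅
  fail(3) 'a': from fail(0)=0 chase 'a': 0 ⇒ 0;  out={1}∪out(0)={1}
  fail(6) 'd': from fail(0)=0 chase 'd': 0 ⇒ 0;  out=∅∪out(0)=∅
  fail(2) 'bb': from fail(1)=0 chase 'b': 0 ⇒ 1;  out={0}∪out(1)={0}
  fail(4) 'bc': from fail(1)=0 chase 'c': 0 ⇒ 0;  out=∅∪out(0)=∅
  fail(7) 'dd': from fail(6)=0 chase 'd': 0 ⇒ 6;  out=∅∪out(6)=∅
  fail(9) 'bd': from fail(1)=0 chase 'd': 0 ⇒ 6;  out={7}∪out(6)={7}
  fail(14) 'aa': from fail(3)=0 chase 'a': 0 ⇒ 3;  out=∅∪out(3)={1}
  fail(5) 'bcb': from fail(4)=0 chase 'b': 0 ⇒ 1;  out={2}∪out(1)={2}
  fail(8) 'ddd': from fail(7)=6 chase 'd': 6 ⇒ 7;  out={3}∪out(7)={3}
  fail(10) 'bdd': from fail(9)=6 chase 'd': 6 ⇒ 7;  out=∅∪out(7)=∅
  fail(15) 'aaa': from fail(14)=3 chase 'a': 3 ⇒ 14;  out=∅∪out(14)={1}
  fail(17) 'bcd': from fail(4)=0 chase 'd': 0 ⇒ 6;  out=∅∪out(6)=∅
  fail(11) 'bddd': from fail(10)=7 chase 'd': 7 ⇒ 8;  out=∅∪out(8)={3}
  fail(16) 'aaab': from fail(15)=14 chase 'b': 14→3→0 ⇒ 1;  out={5}∪out(1)={5}
  fail(18) 'bcdd': from fail(17)=6 chase 'd': 6 ⇒ 7;  out=∅∪out(7)=∅
  fail(12) 'bddda': from fail(11)=8 chase 'a': 8→7→6→0 ⇒ 3;  out=∅∪out(3)={1}
  fail(19) 'bcddb': from fail(18)=7 chase 'b': 7→6→0 ⇒ 1;  out=∅∪out(1)=∅
  fail(13) 'bdddaa': from fail(12)=3 chase 'a': 3 ⇒ 14;  out={4}∪out(14)={1,4}
  fail(20) 'bcddbd': from fail(19)=1 chase 'd': 1 ⇒ 9;  out={6}∪out(9)={6,7}

Text stream:
[0] read 'd'  n0⇒n6
[1] read 'd'  n6⇒n7
[2] read 'd'  n7⇒n8  ** P3@[0:2]
[3] read 'a'  n8⇒n3 (via fail)  ** P1@[3:3]
[4] read 'b'  n3⇒n1 (via fail)
[5] read 'a'  n1⇒n3 (via fail)  ** P1@[5:5]
[6] read 'b'  n3⇒n1 (via fail)
[7] read 'a'  n1⇒n3 (via fail)  ** P1@[7:7]
[8] read 'b'  n3⇒n1 (via fail)
[9] read 'b'  n1⇒n2  ** P0@[8:9]
[10] read 'b'  n2⇒n2 (via fail)  ** P0@[9:10]
[11] read 'd'  n2⇒n9 (via fail)  ** P7@[10:11]
[12] read 'd'  n9⇒n10
[13] read 'd'  n10⇒n11  ** P3@[11:13]
[14] read 'a'  n11⇒n12  ** P1@[14:14]
[15] read 'a'  n12⇒n13  ** P1@[15:15],P4@[10:15]
[16] read 'b'  n13⇒n1 (via fail)
[17] read 'b'  n1⇒n2  ** P0@[16:17]
[18] read 'c'  n2⇒n4 (via fail)
[19] read 'b'  n4⇒n5  ** P2@[17:19]
[20] read 'd'  n5⇒n9 (via fail)  ** P7@[19:20]
[21] read 'c'  n9⇒n0 (via fail)
[22] read 'a'  n0⇒n3  ** P1@[22:22]
[23] read 'b'  n3⇒n1 (via fail)
[24] read 'd'  n1⇒n9  ** P7@[23:24]
[25] read 'd'  n9⇒n10
[26] read 'd'  n10⇒n11  ** P3@[24:26]
[27] read 'a'  n11⇒n12  ** P1@[27:27]
[28] read 'a'  n12⇒n13  ** P1@[28:28],P4@[23:28]
[29] read 'd'  n13⇒n6 (via fail)

Matches: [[2,3],[3,1],[5,1],[7,1],[9,0],[10,0],[11,7],[13,3],[14,1],[15,1],[15,4],[17,0],[19,2],[20,7],[22,1],[24,7],[26,3],[27,1],[28,1],[28,4]]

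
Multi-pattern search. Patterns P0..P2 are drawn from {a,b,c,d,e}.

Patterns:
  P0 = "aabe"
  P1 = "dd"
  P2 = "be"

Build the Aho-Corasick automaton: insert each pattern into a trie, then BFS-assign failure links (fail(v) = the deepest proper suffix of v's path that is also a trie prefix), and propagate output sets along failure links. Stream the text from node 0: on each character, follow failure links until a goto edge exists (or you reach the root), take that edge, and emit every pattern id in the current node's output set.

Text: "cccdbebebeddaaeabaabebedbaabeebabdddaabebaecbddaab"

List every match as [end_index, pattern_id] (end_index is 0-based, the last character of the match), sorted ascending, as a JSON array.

Construct AC machine:
Trie (insert patterns):
  n0 'ε': a→1 b→7 d→5
  n1 'a': a→2
  n2 'aa': b→3
  n3 'aab': e→4
  n4 'aabe': ·  [P0 ends]
  n5 'd': d→6
  n6 'dd': ·  [P1 ends]
  n7 'b': e→8
  n8 'be': ·  [P2 ends]

BFS fail/out derivation:
  n1('a'): parent n0 fail=0; on 'a' 0 → fail=0;  out ∅∪∅=∅
  n5('d'): parent n0 fail=0; on 'd' 0 → fail=0;  out ∅∪∅=∅
  n7('b'): parent n0 fail=0; on 'b' 0 → fail=0;  out ∅∪∅=∅
  n2('aa'): parent n1 fail=0; on 'a' 0 → fail=1;  out ∅∪∅=∅
  n6('dd'): parent n5 fail=0; on 'd' 0 → fail=5;  out {1}∪∅={1}
  n8('be'): parent n7 fail=0; on 'e' 0 → fail=0;  out {2}∪∅={2}
  n3('aab'): parent n2 fail=1; on 'b' 1→0 → fail=7;  out ∅∪∅=∅
  n4('aabe'): parent n3 fail=7; on 'e' 7 → fail=8;  out {0}∪{2}={0,2}

Scan:
i=0 'c': node 0→0
i=1 'c': node 0→0
i=2 'c': node 0→0
i=3 'd': node 0→5
i=4 'b': node 5→7 ·f
i=5 'e': node 7→8  emit P2@[4:5]
i=6 'b': node 8→7 ·f
i=7 'e': node 7→8  emit P2@[6:7]
i=8 'b': node 8→7 ·f
i=9 'e': node 7→8  emit P2@[8:9]
i=10 'd': node 8→5 ·f
i=11 'd': node 5→6  emit P1@[10:11]
i=12 'a': node 6→1 ·f
i=13 'a': node 1→2
i=14 'e': node 2→0 ·f
i=15 'a': node 0→1
i=16 'b': node 1→7 ·f
i=17 'a': node 7→1 ·f
i=18 'a': node 1→2
i=19 'b': node 2→3
i=20 'e': node 3→4  emit P0@[17:20],P2@[19:20]
i=21 'b': node 4→7 ·f
i=22 'e': node 7→8  emit P2@[21:22]
i=23 'd': node 8→5 ·f
i=24 'b': node 5→7 ·f
i=25 'a': node 7→1 ·f
i=26 'a': node 1→2
i=27 'b': node 2→3
i=28 'e': node 3→4  emit P0@[25:28],P2@[27:28]
i=29 'e': node 4→0 ·f
i=30 'b': node 0→7
i=31 'a': node 7→1 ·f
i=32 'b': node 1→7 ·f
i=33 'd': node 7→5 ·f
i=34 'd': node 5→6  emit P1@[33:34]
i=35 'd': node 6→6 ·f  emit P1@[34:35]
i=36 'a': node 6→1 ·f
i=37 'a': node 1→2
i=38 'b': node 2→3
i=39 'e': node 3→4  emit P0@[36:39],P2@[38:39]
i=40 'b': node 4→7 ·f
i=41 'a': node 7→1 ·f
i=42 'e': node 1→0 ·f
i=43 'c': node 0→0
i=44 'b': node 0→7
i=45 'd': node 7→5 ·f
i=46 'd': node 5→6  emit P1@[45:46]
i=47 'a': node 6→1 ·f
i=48 'a': node 1→2
i=49 'b': node 2→3

Result: [[5,2],[7,2],[9,2],[11,1],[20,0],[20,2],[22,2],[28,0],[28,2],[34,1],[35,1],[39,0],[39,2],[46,1]]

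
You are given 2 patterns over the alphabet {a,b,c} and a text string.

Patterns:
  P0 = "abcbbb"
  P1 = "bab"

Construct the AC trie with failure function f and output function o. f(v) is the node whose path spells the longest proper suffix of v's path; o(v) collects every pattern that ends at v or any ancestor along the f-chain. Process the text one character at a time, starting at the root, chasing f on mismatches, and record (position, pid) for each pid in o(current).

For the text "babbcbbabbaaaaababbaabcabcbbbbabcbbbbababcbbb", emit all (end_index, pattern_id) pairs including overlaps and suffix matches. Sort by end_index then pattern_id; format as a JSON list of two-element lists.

Construct AC machine:
Trie (insert patterns):
  0='ε' goto a→1 b→7
  1='a' goto b→2
  2='ab' goto c→3
  3='abc' goto b→4
  4='abcb' goto b→5
  5='abcbb' goto b→6
  6='abcbbb' goto ·  [P0 ends]
  7='b' goto a→8
  8='ba' goto b→9
  9='bab' goto ·  [P1 ends]

Failure links (BFS by depth):
  n1('a'): parent n0 fail=0; on 'a' 0 → fail=0;  out ∅∪∅=∅
  n7('b'): parent n0 fail=0; on 'b' 0 → fail=0;  out ∅∪∅=∅
  n2('ab'): parent n1 fail=0; on 'b' 0 → fail=7;  out ∅∪∅=∅
  n8('ba'): parent n7 fail=0; on 'a' 0 → fail=1;  out ∅∪∅=∅
  n3('abc'): parent n2 fail=7; on 'c' 7→0 → fail=0;  out ∅∪∅=∅
  n9('bab'): parent n8 fail=1; on 'b' 1 → fail=2;  out {1}∪∅={1}
  n4('abcb'): parent n3 fail=0; on 'b' 0 → fail=7;  out ∅∪∅=∅
  n5('abcbb'): parent n4 fail=7; on 'b' 7→0 → fail=7;  out ∅∪∅=∅
  n6('abcbbb'): parent n5 fail=7; on 'b' 7→0 → fail=7;  out {0}∪∅={0}

Scan:
pos 0 'b': at 7
pos 1 'a': at 8
pos 2 'b': at 9  emit P1@[0:2]
pos 3 'b': at 7 (fail-walked)
pos 4 'c': at 0 (fail-walked)
pos 5 'b': at 7
pos 6 'b': at 7 (fail-walked)
pos 7 'a': at 8
pos 8 'b': at 9  emit P1@[6:8]
pos 9 'b': at 7 (fail-walked)
pos 10 'a': at 8
pos 11 'a': at 1 (fail-walked)
pos 12 'a': at 1 (fail-walked)
pos 13 'a': at 1 (fail-walked)
pos 14 'a': at 1 (fail-walked)
pos 15 'b': at 2
pos 16 'a': at 8 (fail-walked)
pos 17 'b': at 9  emit P1@[15:17]
pos 18 'b': at 7 (fail-walked)
pos 19 'a': at 8
pos 20 'a': at 1 (fail-walked)
pos 21 'b': at 2
pos 22 'c': at 3
pos 23 'a': at 1 (fail-walked)
pos 24 'b': at 2
pos 25 'c': at 3
pos 26 'b': at 4
pos 27 'b': at 5
pos 28 'b': at 6  emit P0@[23:28]
pos 29 'b': at 7 (fail-walked)
pos 30 'a': at 8
pos 31 'b': at 9  emit P1@[29:31]
pos 32 'c': at 3 (fail-walked)
pos 33 'b': at 4
pos 34 'b': at 5
pos 35 'b': at 6  emit P0@[30:35]
pos 36 'b': at 7 (fail-walked)
pos 37 'a': at 8
pos 38 'b': at 9  emit P1@[36:38]
pos 39 'a': at 8 (fail-walked)
pos 40 'b': at 9  emit P1@[38:40]
pos 41 'c': at 3 (fail-walked)
pos 42 'b': at 4
pos 43 'b': at 5
pos 44 'b': at 6  emit P0@[39:44]

Matches: [[2,1],[8,1],[17,1],[28,0],[31,1],[35,0],[38,1],[40,1],[44,0]]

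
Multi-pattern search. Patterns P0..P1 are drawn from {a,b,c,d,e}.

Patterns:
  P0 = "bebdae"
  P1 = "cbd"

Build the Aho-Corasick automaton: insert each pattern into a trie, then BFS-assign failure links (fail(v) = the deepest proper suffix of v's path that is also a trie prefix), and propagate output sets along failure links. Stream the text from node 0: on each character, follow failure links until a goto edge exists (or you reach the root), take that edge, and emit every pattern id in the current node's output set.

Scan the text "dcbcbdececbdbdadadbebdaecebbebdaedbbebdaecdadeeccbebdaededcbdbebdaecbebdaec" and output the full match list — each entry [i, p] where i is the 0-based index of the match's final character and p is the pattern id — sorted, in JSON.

Build:
Trie (insert patterns):
  0='ε' goto b→1 c→7
  1='b' goto e→2
  2='be' goto b→3
  3='beb' goto d→4
  4='bebd' goto a→5
  5='bebda' goto e→6
  6='bebdae' goto ·  [P0 ends]
  7='c' goto b→8
  8='cb' goto d→9
  9='cbd' goto ·  [P1 ends]

BFS fail/out derivation:
  n1('b'): parent n0 fail=0; on 'b' 0 → fail=0;  out ∅∪∅=∅
  n7('c'): parent n0 fail=0; on 'c' 0 → fail=0;  out ∅∪∅=∅
  n2('be'): parent n1 fail=0; on 'e' 0 → fail=0;  out ∅∪∅=∅
  n8('cb'): parent n7 fail=0; on 'b' 0 → fail=1;  out ∅∪∅=∅
  n3('beb'): parent n2 fail=0; on 'b' 0 → fail=1;  out ∅∪∅=∅
  n9('cbd'): parent n8 fail=1; on 'd' 1→0 → fail=0;  out {1}∪∅={1}
  n4('bebd'): parent n3 fail=1; on 'd' 1→0 → fail=0;  out ∅∪∅=∅
  n5('bebda'): parent n4 fail=0; on 'a' 0 → fail=0;  out ∅∪∅=∅
  n6('bebdae'): parent n5 fail=0; on 'e' 0 → fail=0;  out {0}∪∅={0}

Run:
[0] read 'd'  n0⇒n0
[1] read 'c'  n0⇒n7
[2] read 'b'  n7⇒n8
[3] read 'c'  n8⇒n7 (fail-walked)
[4] read 'b'  n7⇒n8
[5] read 'd'  n8⇒n9  → match P1@[3:5]
[6] read 'e'  n9⇒n0 (fail-walked)
[7] read 'c'  n0⇒n7
[8] read 'e'  n7⇒n0 (fail-walked)
[9] read 'c'  n0⇒n7
[10] read 'b'  n7⇒n8
[11] read 'd'  n8⇒n9  → match P1@[9:11]
[12] read 'b'  n9⇒n1 (fail-walked)
[13] read 'd'  n1⇒n0 (fail-walked)
[14] read 'a'  n0⇒n0
[15] read 'd'  n0⇒n0
[16] read 'a'  n0⇒n0
[17] read 'd'  n0⇒n0
[18] read 'b'  n0⇒n1
[19] read 'e'  n1⇒n2
[20] read 'b'  n2⇒n3
[21] read 'd'  n3⇒n4
[22] read 'a'  n4⇒n5
[23] read 'e'  n5⇒n6  → match P0@[18:23]
[24] read 'c'  n6⇒n7 (fail-walked)
[25] read 'e'  n7⇒n0 (fail-walked)
[26] read 'b'  n0⇒n1
[27] read 'b'  n1⇒n1 (fail-walked)
[28] read 'e'  n1⇒n2
[29] read 'b'  n2⇒n3
[30] read 'd'  n3⇒n4
[31] read 'a'  n4⇒n5
[32] read 'e'  n5⇒n6  → match P0@[27:32]
[33] read 'd'  n6⇒n0 (fail-walked)
[34] read 'b'  n0⇒n1
[35] read 'b'  n1⇒n1 (fail-walked)
[36] read 'e'  n1⇒n2
[37] read 'b'  n2⇒n3
[38] read 'd'  n3⇒n4
[39] read 'a'  n4⇒n5
[40] read 'e'  n5⇒n6  → match P0@[35:40]
[41] read 'c'  n6⇒n7 (fail-walked)
[42] read 'd'  n7⇒n0 (fail-walked)
[43] read 'a'  n0⇒n0
[44] read 'd'  n0⇒n0
[45] read 'e'  n0⇒n0
[46] read 'e'  n0⇒n0
[47] read 'c'  n0⇒n7
[48] read 'c'  n7⇒n7 (fail-walked)
[49] read 'b'  n7⇒n8
[50] read 'e'  n8⇒n2 (fail-walked)
[51] read 'b'  n2⇒n3
[52] read 'd'  n3⇒n4
[53] read 'a'  n4⇒n5
[54] read 'e'  n5⇒n6  → match P0@[49:54]
[55] read 'd'  n6⇒n0 (fail-walked)
[56] read 'e'  n0⇒n0
[57] read 'd'  n0⇒n0
[58] read 'c'  n0⇒n7
[59] read 'b'  n7⇒n8
[60] read 'd'  n8⇒n9  → match P1@[58:60]
[61] read 'b'  n9⇒n1 (fail-walked)
[62] read 'e'  n1⇒n2
[63] read 'b'  n2⇒n3
[64] read 'd'  n3⇒n4
[65] read 'a'  n4⇒n5
[66] read 'e'  n5⇒n6  → match P0@[61:66]
[67] read 'c'  n6⇒n7 (fail-walked)
[68] read 'b'  n7⇒n8
[69] read 'e'  n8⇒n2 (fail-walked)
[70] read 'b'  n2⇒n3
[71] read 'd'  n3⇒n4
[72] read 'a'  n4⇒n5
[73] read 'e'  n5⇒n6  → match P0@[68:73]
[74] read 'c'  n6⇒n7 (fail-walked)

Matches: [[5,1],[11,1],[23,0],[32,0],[40,0],[54,0],[60,1],[66,0],[73,0]]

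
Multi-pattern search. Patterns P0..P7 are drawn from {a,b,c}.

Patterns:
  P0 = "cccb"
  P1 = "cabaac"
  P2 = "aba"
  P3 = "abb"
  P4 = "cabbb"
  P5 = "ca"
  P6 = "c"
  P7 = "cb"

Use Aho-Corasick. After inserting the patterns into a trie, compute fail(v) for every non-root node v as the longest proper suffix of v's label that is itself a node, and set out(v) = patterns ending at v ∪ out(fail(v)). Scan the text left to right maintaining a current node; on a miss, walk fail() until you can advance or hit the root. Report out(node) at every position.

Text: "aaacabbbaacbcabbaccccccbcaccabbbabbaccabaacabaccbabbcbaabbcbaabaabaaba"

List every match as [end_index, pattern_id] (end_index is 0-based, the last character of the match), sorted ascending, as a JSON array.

Construct AC machine:
Trie (insert patterns):
  0='ε' goto a→10 c→1
  1='c' goto a→5 b→16 c→2  [P6 ends]
  2='cc' goto c→3
  3='ccc' goto b→4
  4='cccb' goto ·  [P0 ends]
  5='ca' goto b→6  [P5 ends]
  6='cab' goto a→7 b→14
  7='caba' goto a→8
  8='cabaa' goto c→9
  9='cabaac' goto ·  [P1 ends]
  10='a' goto b→11
  11='ab' goto a→12 b→13
  12='aba' goto ·  [P2 ends]
  13='abb' goto ·  [P3 ends]
  14='cabb' goto b→15
  15='cabbb' goto ·  [P4 ends]
  16='cb' goto ·  [P7 ends]

BFS fail/out derivation:
  n1('c'): parent n0 fail=0; on 'c' 0 → fail=0;  out {6}∪∅={6}
  n10('a'): parent n0 fail=0; on 'a' 0 → fail=0;  out ∅∪∅=∅
  n2('cc'): parent n1 fail=0; on 'c' 0 → fail=1;  out ∅∪{6}={6}
  n5('ca'): parent n1 fail=0; on 'a' 0 → fail=10;  out {5}∪∅={5}
  n11('ab'): parent n10 fail=0; on 'b' 0 → fail=0;  out ∅∪∅=∅
  n16('cb'): parent n1 fail=0; on 'b' 0 → fail=0;  out {7}∪∅={7}
  n3('ccc'): parent n2 fail=1; on 'c' 1 → fail=2;  out ∅∪{6}={6}
  n6('cab'): parent n5 fail=10; on 'b' 10 → fail=11;  out ∅∪∅=∅
  n12('aba'): parent n11 fail=0; on 'a' 0 → fail=10;  out {2}∪∅={2}
  n13('abb'): parent n11 fail=0; on 'b' 0 → fail=0;  out {3}∪∅={3}
  n4('cccb'): parent n3 fail=2; on 'b' 2→1 → fail=16;  out {0}∪{7}={0,7}
  n7('caba'): parent n6 fail=11; on 'a' 11 → fail=12;  out ∅∪{2}={2}
  n14('cabb'): parent n6 fail=11; on 'b' 11 → fail=13;  out ∅∪{3}={3}
  n8('cabaa'): parent n7 fail=12; on 'a' 12→10→0 → fail=10;  out ∅∪∅=∅
  n15('cabbb'): parent n14 fail=13; on 'b' 13→0 → fail=0;  out {4}∪∅={4}
  n9('cabaac'): parent n8 fail=10; on 'c' 10→0 → fail=1;  out {1}∪{6}={1,6}

Text stream:
i=0 'a': node 0→10
i=1 'a': node 10→10 (via fail)
i=2 'a': node 10→10 (via fail)
i=3 'c': node 10→1 (via fail)  emit P6@[3:3]
i=4 'a': node 1→5  emit P5@[3:4]
i=5 'b': node 5→6
i=6 'b': node 6→14  emit P3@[4:6]
i=7 'b': node 14→15  emit P4@[3:7]
i=8 'a': node 15→10 (via fail)
i=9 'a': node 10→10 (via fail)
i=10 'c': node 10→1 (via fail)  emit P6@[10:10]
i=11 'b': node 1→16  emit P7@[10:11]
i=12 'c': node 16→1 (via fail)  emit P6@[12:12]
i=13 'a': node 1→5  emit P5@[12:13]
i=14 'b': node 5→6
i=15 'b': node 6→14  emit P3@[13:15]
i=16 'a': node 14→10 (via fail)
i=17 'c': node 10→1 (via fail)  emit P6@[17:17]
i=18 'c': node 1→2  emit P6@[18:18]
i=19 'c': node 2→3  emit P6@[19:19]
i=20 'c': node 3→3 (via fail)  emit P6@[20:20]
i=21 'c': node 3→3 (via fail)  emit P6@[21:21]
i=22 'c': node 3→3 (via fail)  emit P6@[22:22]
i=23 'b': node 3→4  emit P0@[20:23],P7@[22:23]
i=24 'c': node 4→1 (via fail)  emit P6@[24:24]
i=25 'a': node 1→5  emit P5@[24:25]
i=26 'c': node 5→1 (via fail)  emit P6@[26:26]
i=27 'c': node 1→2  emit P6@[27:27]
i=28 'a': node 2→5 (via fail)  emit P5@[27:28]
i=29 'b': node 5→6
i=30 'b': node 6→14  emit P3@[28:30]
i=31 'b': node 14→15  emit P4@[27:31]
i=32 'a': node 15→10 (via fail)
i=33 'b': node 10→11
i=34 'b': node 11→13  emit P3@[32:34]
i=35 'a': node 13→10 (via fail)
i=36 'c': node 10→1 (via fail)  emit P6@[36:36]
i=37 'c': node 1→2  emit P6@[37:37]
i=38 'a': node 2→5 (via fail)  emit P5@[37:38]
i=39 'b': node 5→6
i=40 'a': node 6→7  emit P2@[38:40]
i=41 'a': node 7→8
i=42 'c': node 8→9  emit P1@[37:42],P6@[42:42]
i=43 'a': node 9→5 (via fail)  emit P5@[42:43]
i=44 'b': node 5→6
i=45 'a': node 6→7  emit P2@[43:45]
i=46 'c': node 7→1 (via fail)  emit P6@[46:46]
i=47 'c': node 1→2  emit P6@[47:47]
i=48 'b': node 2→16 (via fail)  emit P7@[47:48]
i=49 'a': node 16→10 (via fail)
i=50 'b': node 10→11
i=51 'b': node 11→13  emit P3@[49:51]
i=52 'c': node 13→1 (via fail)  emit P6@[52:52]
i=53 'b': node 1→16  emit P7@[52:53]
i=54 'a': node 16→10 (via fail)
i=55 'a': node 10→10 (via fail)
i=56 'b': node 10→11
i=57 'b': node 11→13  emit P3@[55:57]
i=58 'c': node 13→1 (via fail)  emit P6@[58:58]
i=59 'b': node 1→16  emit P7@[58:59]
i=60 'a': node 16→10 (via fail)
i=61 'a': node 10→10 (via fail)
i=62 'b': node 10→11
i=63 'a': node 11→12  emit P2@[61:63]
i=64 'a': node 12→10 (via fail)
i=65 'b': node 10→11
i=66 'a': node 11→12  emit P2@[64:66]
i=67 'a': node 12→10 (via fail)
i=68 'b': node 10→11
i=69 'a': node 11→12  emit P2@[67:69]

All matches (sorted): [[3,6],[4,5],[6,3],[7,4],[10,6],[11,7],[12,6],[13,5],[15,3],[17,6],[18,6],[19,6],[20,6],[21,6],[22,6],[23,0],[23,7],[24,6],[25,5],[26,6],[27,6],[28,5],[30,3],[31,4],[34,3],[36,6],[37,6],[38,5],[40,2],[42,1],[42,6],[43,5],[45,2],[46,6],[47,6],[48,7],[51,3],[52,6],[53,7],[57,3],[58,6],[59,7],[63,2],[66,2],[69,2]]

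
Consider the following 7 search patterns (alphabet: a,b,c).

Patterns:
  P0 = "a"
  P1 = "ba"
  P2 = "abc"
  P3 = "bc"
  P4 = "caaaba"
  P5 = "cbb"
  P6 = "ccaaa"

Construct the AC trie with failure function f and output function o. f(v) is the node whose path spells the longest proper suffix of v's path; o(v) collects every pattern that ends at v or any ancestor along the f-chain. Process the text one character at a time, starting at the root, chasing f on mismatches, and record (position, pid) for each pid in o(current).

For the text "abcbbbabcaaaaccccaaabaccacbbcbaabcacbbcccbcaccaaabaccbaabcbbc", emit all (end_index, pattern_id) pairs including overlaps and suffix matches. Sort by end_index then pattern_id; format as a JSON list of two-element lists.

Build:
Trie nodes:
  0='ε' goto a→1 b→2 c→7
  1='a' goto b→4  ←P0
  2='b' goto a→3 c→6
  3='ba' goto ·  ←P1
  4='ab' goto c→5
  5='abc' goto ·  ←P2
  6='bc' goto ·  ←P3
  7='c' goto a→8 b→13 c→15
  8='ca' goto a→9
  9='caa' goto a→10
  10='caaa' goto b→11
  11='caaab' goto a→12
  12='caaaba' goto ·  ←P4
  13='cb' goto b→14
  14='cbb' goto ·  ←P5
  15='cc' goto a→16
  16='cca' goto a→17
  17='ccaa' goto a→18
  18='ccaaa' goto ·  ←P6

BFS fail/out derivation:
  n1('a'): parent n0 fail=0; on 'a' 0 → fail=0;  out {0}∪∅={0}
  n2('b'): parent n0 fail=0; on 'b' 0 → fail=0;  out ∅∪∅=∅
  n7('c'): parent n0 fail=0; on 'c' 0 → fail=0;  out ∅∪∅=∅
  n3('ba'): parent n2 fail=0; on 'a' 0 → fail=1;  out {1}∪{0}={0,1}
  n4('ab'): parent n1 fail=0; on 'b' 0 → fail=2;  out ∅∪∅=∅
  n6('bc'): parent n2 fail=0; on 'c' 0 → fail=7;  out {3}∪∅={3}
  n8('ca'): parent n7 fail=0; on 'a' 0 → fail=1;  out ∅∪{0}={0}
  n13('cb'): parent n7 fail=0; on 'b' 0 → fail=2;  out ∅∪∅=∅
  n15('cc'): parent n7 fail=0; on 'c' 0 → fail=7;  out ∅∪∅=∅
  n5('abc'): parent n4 fail=2; on 'c' 2 → fail=6;  out {2}∪{3}={2,3}
  n9('caa'): parent n8 fail=1; on 'a' 1→0 → fail=1;  out ∅∪{0}={0}
  n14('cbb'): parent n13 fail=2; on 'b' 2→0 → fail=2;  out {5}∪∅={5}
  n16('cca'): parent n15 fail=7; on 'a' 7 → fail=8;  out ∅∪{0}={0}
  n10('caaa'): parent n9 fail=1; on 'a' 1→0 → fail=1;  out ∅∪{0}={0}
  n17('ccaa'): parent n16 fail=8; on 'a' 8 → fail=9;  out ∅∪{0}={0}
  n11('caaab'): parent n10 fail=1; on 'b' 1 → fail=4;  out ∅∪∅=∅
  n18('ccaaa'): parent n17 fail=9; on 'a' 9 → fail=10;  out {6}∪{0}={0,6}
  n12('caaaba'): parent n11 fail=4; on 'a' 4→2 → fail=3;  out {4}∪{0,1}={0,1,4}

Scan:
i=0 'a': node 0→1  ** P0@[0:0]
i=1 'b': node 1→4
i=2 'c': node 4→5  ** P2@[0:2],P3@[1:2]
i=3 'b': node 5→13 (fail-walked)
i=4 'b': node 13→14  ** P5@[2:4]
i=5 'b': node 14→2 (fail-walked)
i=6 'a': node 2→3  ** P0@[6:6],P1@[5:6]
i=7 'b': node 3→4 (fail-walked)
i=8 'c': node 4→5  ** P2@[6:8],P3@[7:8]
i=9 'a': node 5→8 (fail-walked)  ** P0@[9:9]
i=10 'a': node 8→9  ** P0@[10:10]
i=11 'a': node 9→10  ** P0@[11:11]
i=12 'a': node 10→1 (fail-walked)  ** P0@[12:12]
i=13 'c': node 1→7 (fail-walked)
i=14 'c': node 7→15
i=15 'c': node 15→15 (fail-walked)
i=16 'c': node 15→15 (fail-walked)
i=17 'a': node 15→16  ** P0@[17:17]
i=18 'a': node 16→17  ** P0@[18:18]
i=19 'a': node 17→18  ** P0@[19:19],P6@[15:19]
i=20 'b': node 18→11 (fail-walked)
i=21 'a': node 11→12  ** P0@[21:21],P1@[20:21],P4@[16:21]
i=22 'c': node 12→7 (fail-walked)
i=23 'c': node 7→15
i=24 'a': node 15→16  ** P0@[24:24]
i=25 'c': node 16→7 (fail-walked)
i=26 'b': node 7→13
i=27 'b': node 13→14  ** P5@[25:27]
i=28 'c': node 14→6 (fail-walked)  ** P3@[27:28]
i=29 'b': node 6→13 (fail-walked)
i=30 'a': node 13→3 (fail-walked)  ** P0@[30:30],P1@[29:30]
i=31 'a': node 3→1 (fail-walked)  ** P0@[31:31]
i=32 'b': node 1→4
i=33 'c': node 4→5  ** P2@[31:33],P3@[32:33]
i=34 'a': node 5→8 (fail-walked)  ** P0@[34:34]
i=35 'c': node 8→7 (fail-walked)
i=36 'b': node 7→13
i=37 'b': node 13→14  ** P5@[35:37]
i=38 'c': node 14→6 (fail-walked)  ** P3@[37:38]
i=39 'c': node 6→15 (fail-walked)
i=40 'c': node 15→15 (fail-walked)
i=41 'b': node 15→13 (fail-walked)
i=42 'c': node 13→6 (fail-walked)  ** P3@[41:42]
i=43 'a': node 6→8 (fail-walked)  ** P0@[43:43]
i=44 'c': node 8→7 (fail-walked)
i=45 'c': node 7→15
i=46 'a': node 15→16  ** P0@[46:46]
i=47 'a': node 16→17  ** P0@[47:47]
i=48 'a': node 17→18  ** P0@[48:48],P6@[44:48]
i=49 'b': node 18→11 (fail-walked)
i=50 'a': node 11→12  ** P0@[50:50],P1@[49:50],P4@[45:50]
i=51 'c': node 12→7 (fail-walked)
i=52 'c': node 7→15
i=53 'b': node 15→13 (fail-walked)
i=54 'a': node 13→3 (fail-walked)  ** P0@[54:54],P1@[53:54]
i=55 'a': node 3→1 (fail-walked)  ** P0@[55:55]
i=56 'b': node 1→4
i=57 'c': node 4→5  ** P2@[55:57],P3@[56:57]
i=58 'b': node 5→13 (fail-walked)
i=59 'b': node 13→14  ** P5@[57:59]
i=60 'c': node 14→6 (fail-walked)  ** P3@[59:60]

Result: [[0,0],[2,2],[2,3],[4,5],[6,0],[6,1],[8,2],[8,3],[9,0],[10,0],[11,0],[12,0],[17,0],[18,0],[19,0],[19,6],[21,0],[21,1],[21,4],[24,0],[27,5],[28,3],[30,0],[30,1],[31,0],[33,2],[33,3],[34,0],[37,5],[38,3],[42,3],[43,0],[46,0],[47,0],[48,0],[48,6],[50,0],[50,1],[50,4],[54,0],[54,1],[55,0],[57,2],[57,3],[59,5],[60,3]]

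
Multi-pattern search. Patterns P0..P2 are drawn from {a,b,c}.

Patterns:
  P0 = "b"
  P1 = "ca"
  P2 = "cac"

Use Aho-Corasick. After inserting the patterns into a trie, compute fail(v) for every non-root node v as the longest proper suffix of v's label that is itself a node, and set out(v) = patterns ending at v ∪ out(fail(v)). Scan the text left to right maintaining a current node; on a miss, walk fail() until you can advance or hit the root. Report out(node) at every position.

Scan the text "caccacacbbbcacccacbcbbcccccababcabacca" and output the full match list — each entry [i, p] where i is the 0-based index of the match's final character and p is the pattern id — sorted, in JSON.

Build:
Trie nodes:
  n0 'ε': b→1 c→2
  n1 'b': ·  ←P0
  n2 'c': a→3
  n3 'ca': c→4  ←P1
  n4 'cac': ·  ←P2

Failure links (BFS by depth):
  n1('b'): parent n0 fail=0; on 'b' 0 → fail=0;  out {0}∪∅={0}
  n2('c'): parent n0 fail=0; on 'c' 0 → fail=0;  out ∅∪∅=∅
  n3('ca'): parent n2 fail=0; on 'a' 0 → fail=0;  out {1}∪∅={1}
  n4('cac'): parent n3 fail=0; on 'c' 0 → fail=2;  out {2}∪∅={2}

Text stream:
[0] read 'c'  n0⇒n2
[1] read 'a'  n2⇒n3  emit P1@[0:1]
[2] read 'c'  n3⇒n4  emit P2@[0:2]
[3] read 'c'  n4⇒n2 (fail-walked)
[4] read 'a'  n2⇒n3  emit P1@[3:4]
[5] read 'c'  n3⇒n4  emit P2@[3:5]
[6] read 'a'  n4⇒n3 (fail-walked)  emit P1@[5:6]
[7] read 'c'  n3⇒n4  emit P2@[5:7]
[8] read 'b'  n4⇒n1 (fail-walked)  emit P0@[8:8]
[9] read 'b'  n1⇒n1 (fail-walked)  emit P0@[9:9]
[10] read 'b'  n1⇒n1 (fail-walked)  emit P0@[10:10]
[11] read 'c'  n1⇒n2 (fail-walked)
[12] read 'a'  n2⇒n3  emit P1@[11:12]
[13] read 'c'  n3⇒n4  emit P2@[11:13]
[14] read 'c'  n4⇒n2 (fail-walked)
[15] read 'c'  n2⇒n2 (fail-walked)
[16] read 'a'  n2⇒n3  emit P1@[15:16]
[17] read 'c'  n3⇒n4  emit P2@[15:17]
[18] read 'b'  n4⇒n1 (fail-walked)  emit P0@[18:18]
[19] read 'c'  n1⇒n2 (fail-walked)
[20] read 'b'  n2⇒n1 (fail-walked)  emit P0@[20:20]
[21] read 'b'  n1⇒n1 (fail-walked)  emit P0@[21:21]
[22] read 'c'  n1⇒n2 (fail-walked)
[23] read 'c'  n2⇒n2 (fail-walked)
[24] read 'c'  n2⇒n2 (fail-walked)
[25] read 'c'  n2⇒n2 (fail-walked)
[26] read 'c'  n2⇒n2 (fail-walked)
[27] read 'a'  n2⇒n3  emit P1@[26:27]
[28] read 'b'  n3⇒n1 (fail-walked)  emit P0@[28:28]
[29] read 'a'  n1⇒n0 (fail-walked)
[30] read 'b'  n0⇒n1  emit P0@[30:30]
[31] read 'c'  n1⇒n2 (fail-walked)
[32] read 'a'  n2⇒n3  emit P1@[31:32]
[33] read 'b'  n3⇒n1 (fail-walked)  emit P0@[33:33]
[34] read 'a'  n1⇒n0 (fail-walked)
[35] read 'c'  n0⇒n2
[36] read 'c'  n2⇒n2 (fail-walked)
[37] read 'a'  n2⇒n3  emit P1@[36:37]

Matches: [[1,1],[2,2],[4,1],[5,2],[6,1],[7,2],[8,0],[9,0],[10,0],[12,1],[13,2],[16,1],[17,2],[18,0],[20,0],[21,0],[27,1],[28,0],[30,0],[32,1],[33,0],[37,1]]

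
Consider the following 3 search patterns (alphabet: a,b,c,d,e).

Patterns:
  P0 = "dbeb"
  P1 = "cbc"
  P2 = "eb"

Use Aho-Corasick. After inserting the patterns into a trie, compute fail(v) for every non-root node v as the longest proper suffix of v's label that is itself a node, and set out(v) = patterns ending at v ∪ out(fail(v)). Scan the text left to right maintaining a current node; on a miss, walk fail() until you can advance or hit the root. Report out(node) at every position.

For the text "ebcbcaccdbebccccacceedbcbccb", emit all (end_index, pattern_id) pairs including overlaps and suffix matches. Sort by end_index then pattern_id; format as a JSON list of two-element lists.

Build:
Trie nodes:
  0='ε' goto c→5 d→1 e→8
  1='d' goto b→2
  2='db' goto e→3
  3='dbe' goto b→4
  4='dbeb' goto ·  ←P0
  5='c' goto b→6
  6='cb' goto c→7
  7='cbc' goto ·  ←P1
  8='e' goto b→9
  9='eb' goto ·  ←P2

BFS fail/out derivation:
  n1('d'): parent n0 fail=0; on 'd' 0 → fail=0;  out ∅∪∅=∅
  n5('c'): parent n0 fail=0; on 'c' 0 → fail=0;  out ∅∪∅=∅
  n8('e'): parent n0 fail=0; on 'e' 0 → fail=0;  out ∅∪∅=∅
  n2('db'): parent n1 fail=0; on 'b' 0 → fail=0;  out ∅∪∅=∅
  n6('cb'): parent n5 fail=0; on 'b' 0 → fail=0;  out ∅∪∅=∅
  n9('eb'): parent n8 fail=0; on 'b' 0 → fail=0;  out {2}∪∅={2}
  n3('dbe'): parent n2 fail=0; on 'e' 0 → fail=8;  out ∅∪∅=∅
  n7('cbc'): parent n6 fail=0; on 'c' 0 → fail=5;  out {1}∪∅={1}
  n4('dbeb'): parent n3 fail=8; on 'b' 8 → fail=9;  out {0}∪{2}={0,2}

Scan:
i=0 'e': node 0→8
i=1 'b': node 8→9  ** P2@[0:1]
i=2 'c': node 9→5 (via fail)
i=3 'b': node 5→6
i=4 'c': node 6→7  ** P1@[2:4]
i=5 'a': node 7→0 (via fail)
i=6 'c': node 0→5
i=7 'c': node 5→5 (via fail)
i=8 'd': node 5→1 (via fail)
i=9 'b': node 1→2
i=10 'e': node 2→3
i=11 'b': node 3→4  ** P0@[8:11],P2@[10:11]
i=12 'c': node 4→5 (via fail)
i=13 'c': node 5→5 (via fail)
i=14 'c': node 5→5 (via fail)
i=15 'c': node 5→5 (via fail)
i=16 'a': node 5→0 (via fail)
i=17 'c': node 0→5
i=18 'c': node 5→5 (via fail)
i=19 'e': node 5→8 (via fail)
i=20 'e': node 8→8 (via fail)
i=21 'd': node 8→1 (via fail)
i=22 'b': node 1→2
i=23 'c': node 2→5 (via fail)
i=24 'b': node 5→6
i=25 'c': node 6→7  ** P1@[23:25]
i=26 'c': node 7→5 (via fail)
i=27 'b': node 5→6

Result: [[1,2],[4,1],[11,0],[11,2],[25,1]]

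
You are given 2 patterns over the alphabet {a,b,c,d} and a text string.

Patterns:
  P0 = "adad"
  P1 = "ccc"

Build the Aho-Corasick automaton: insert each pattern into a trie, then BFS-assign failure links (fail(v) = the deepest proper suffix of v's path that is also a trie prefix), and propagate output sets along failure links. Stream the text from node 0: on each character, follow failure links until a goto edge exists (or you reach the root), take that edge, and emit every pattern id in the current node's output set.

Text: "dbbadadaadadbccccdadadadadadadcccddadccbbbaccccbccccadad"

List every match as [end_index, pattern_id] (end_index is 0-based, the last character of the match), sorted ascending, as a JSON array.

Build:
Trie nodes:
  n0 'ε': a→1 c→5
  n1 'a': d→2
  n2 'ad': a→3
  n3 'ada': d→4
  n4 'adad': ·  ←P0
  n5 'c': c→6
  n6 'cc': c→7
  n7 'ccc': ·  ←P1

Failure links (BFS by depth):
  fail(1) 'a': from fail(0)=0 chase 'a': 0 ⇒ 0;  out=∅∪out(0)=∅
  fail(5) 'c': from fail(0)=0 chase 'c': 0 ⇒ 0;  out=∅∪out(0)=∅
  fail(2) 'ad': from fail(1)=0 chase 'd': 0 ⇒ 0;  out=∅∪out(0)=∅
  fail(6) 'cc': from fail(5)=0 chase 'c': 0 ⇒ 5;  out=∅∪out(5)=∅
  fail(3) 'ada': from fail(2)=0 chase 'a': 0 ⇒ 1;  out=∅∪out(1)=∅
  fail(7) 'ccc': from fail(6)=5 chase 'c': 5 ⇒ 6;  out={1}∪out(6)={1}
  fail(4) 'adad': from fail(3)=1 chase 'd': 1 ⇒ 2;  out={0}∪out(2)={0}

Text stream:
pos 0 'd': at 0
pos 1 'b': at 0
pos 2 'b': at 0
pos 3 'a': at 1
pos 4 'd': at 2
pos 5 'a': at 3
pos 6 'd': at 4  emit P0@[3:6]
pos 7 'a': at 3 ·f
pos 8 'a': at 1 ·f
pos 9 'd': at 2
pos 10 'a': at 3
pos 11 'd': at 4  emit P0@[8:11]
pos 12 'b': at 0 ·f
pos 13 'c': at 5
pos 14 'c': at 6
pos 15 'c': at 7  emit P1@[13:15]
pos 16 'c': at 7 ·f  emit P1@[14:16]
pos 17 'd': at 0 ·f
pos 18 'a': at 1
pos 19 'd': at 2
pos 20 'a': at 3
pos 21 'd': at 4  emit P0@[18:21]
pos 22 'a': at 3 ·f
pos 23 'd': at 4  emit P0@[20:23]
pos 24 'a': at 3 ·f
pos 25 'd': at 4  emit P0@[22:25]
pos 26 'a': at 3 ·f
pos 27 'd': at 4  emit P0@[24:27]
pos 28 'a': at 3 ·f
pos 29 'd': at 4  emit P0@[26:29]
pos 30 'c': at 5 ·f
pos 31 'c': at 6
pos 32 'c': at 7  emit P1@[30:32]
pos 33 'd': at 0 ·f
pos 34 'd': at 0
pos 35 'a': at 1
pos 36 'd': at 2
pos 37 'c': at 5 ·f
pos 38 'c': at 6
pos 39 'b': at 0 ·f
pos 40 'b': at 0
pos 41 'b': at 0
pos 42 'a': at 1
pos 43 'c': at 5 ·f
pos 44 'c': at 6
pos 45 'c': at 7  emit P1@[43:45]
pos 46 'c': at 7 ·f  emit P1@[44:46]
pos 47 'b': at 0 ·f
pos 48 'c': at 5
pos 49 'c': at 6
pos 50 'c': at 7  emit P1@[48:50]
pos 51 'c': at 7 ·f  emit P1@[49:51]
pos 52 'a': at 1 ·f
pos 53 'd': at 2
pos 54 'a': at 3
pos 55 'd': at 4  emit P0@[52:55]

Result: [[6,0],[11,0],[15,1],[16,1],[21,0],[23,0],[25,0],[27,0],[29,0],[32,1],[45,1],[46,1],[50,1],[51,1],[55,0]]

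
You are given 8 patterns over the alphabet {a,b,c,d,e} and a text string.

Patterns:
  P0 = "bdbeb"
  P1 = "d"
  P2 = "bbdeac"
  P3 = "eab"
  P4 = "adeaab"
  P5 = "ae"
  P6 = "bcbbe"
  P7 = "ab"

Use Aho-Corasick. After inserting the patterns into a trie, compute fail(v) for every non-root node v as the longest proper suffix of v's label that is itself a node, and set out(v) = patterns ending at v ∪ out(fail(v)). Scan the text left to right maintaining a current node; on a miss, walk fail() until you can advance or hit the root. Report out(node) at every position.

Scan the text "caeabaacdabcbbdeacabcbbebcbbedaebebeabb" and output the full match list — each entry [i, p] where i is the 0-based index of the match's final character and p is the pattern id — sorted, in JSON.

Build:
Trie nodes:
  n0 'ε': a→15 b→1 d→6 e→12
  n1 'b': b→7 c→22 d→2
  n2 'bd': b→3
  n3 'bdb': e→4
  n4 'bdbe': b→5
  n5 'bdbeb': ·  [P0 ends]
  n6 'd': ·  [P1 ends]
  n7 'bb': d→8
  n8 'bbd': e→9
  n9 'bbde': a→10
  n10 'bbdea': c→11
  n11 'bbdeac': ·  [P2 ends]
  n12 'e': a→13
  n13 'ea': b→14
  n14 'eab': ·  [P3 ends]
  n15 'a': b→26 d→16 e→21
  n16 'ad': e→17
  n17 'ade': a→18
  n18 'adea': a→19
  n19 'adeaa': b→20
  n20 'adeaab': ·  [P4 ends]
  n21 'ae': ·  [P5 ends]
  n22 'bc': b→23
  n23 'bcb': b→24
  n24 'bcbb': e→25
  n25 'bcbbe': ·  [P6 ends]
  n26 'ab': ·  [P7 ends]

BFS fail/out derivation:
  fail(1) 'b': from fail(0)=0 chase 'b': 0 ⇒ 0;  out=∅∪out(0)=∅
  fail(6) 'd': from fail(0)=0 chase 'd': 0 ⇒ 0;  out={1}∪out(0)={1}
  fail(12) 'e': from fail(0)=0 chase 'e': 0 ⇒ 0;  out=∅∪out(0)=∅
  fail(15) 'a': from fail(0)=0 chase 'a': 0 ⇒ 0;  out=∅∪out(0)=∅
  fail(2) 'bd': from fail(1)=0 chase 'd': 0 ⇒ 6;  out=∅∪out(6)={1}
  fail(7) 'bb': from fail(1)=0 chase 'b': 0 ⇒ 1;  out=∅∪out(1)=∅
  fail(13) 'ea': from fail(12)=0 chase 'a': 0 ⇒ 15;  out=∅∪out(15)=∅
  fail(16) 'ad': from fail(15)=0 chase 'd': 0 ⇒ 6;  out=∅∪out(6)={1}
  fail(21) 'ae': from fail(15)=0 chase 'e': 0 ⇒ 12;  out={5}∪out(12)={5}
  fail(22) 'bc': from fail(1)=0 chase 'c': 0 ⇒ 0;  out=∅∪out(0)=∅
  fail(26) 'ab': from fail(15)=0 chase 'b': 0 ⇒ 1;  out={7}∪out(1)={7}
  fail(3) 'bdb': from fail(2)=6 chase 'b': 6→0 ⇒ 1;  out=∅∪out(1)=∅
  fail(8) 'bbd': from fail(7)=1 chase 'd': 1 ⇒ 2;  out=∅∪out(2)={1}
  fail(14) 'eab': from fail(13)=15 chase 'b': 15 ⇒ 26;  out={3}∪out(26)={3,7}
  fail(17) 'ade': from fail(16)=6 chase 'e': 6→0 ⇒ 12;  out=∅∪out(12)=∅
  fail(23) 'bcb': from fail(22)=0 chase 'b': 0 ⇒ 1;  out=∅∪out(1)=∅
  fail(4) 'bdbe': from fail(3)=1 chase 'e': 1→0 ⇒ 12;  out=∅∪out(12)=∅
  fail(9) 'bbde': from fail(8)=2 chase 'e': 2→6→0 ⇒ 12;  out=∅∪out(12)=∅
  fail(18) 'adea': from fail(17)=12 chase 'a': 12 ⇒ 13;  out=∅∪out(13)=∅
  fail(24) 'bcbb': from fail(23)=1 chase 'b': 1 ⇒ 7;  out=∅∪out(7)=∅
  fail(5) 'bdbeb': from fail(4)=12 chase 'b': 12→0 ⇒ 1;  out={0}∪out(1)={0}
  fail(10) 'bbdea': from fail(9)=12 chase 'a': 12 ⇒ 13;  out=∅∪out(13)=∅
  fail(19) 'adeaa': from fail(18)=13 chase 'a': 13→15→0 ⇒ 15;  out=∅∪out(15)=∅
  fail(25) 'bcbbe': from fail(24)=7 chase 'e': 7→1→0 ⇒ 12;  out={6}∪out(12)={6}
  fail(11) 'bbdeac': from fail(10)=13 chase 'c': 13→15→0 ⇒ 0;  out={2}∪out(0)={2}
  fail(20) 'adeaab': from fail(19)=15 chase 'b': 15 ⇒ 26;  out={4}∪out(26)={4,7}

Text stream:
i=0 'c': node 0→0
i=1 'a': node 0→15
i=2 'e': node 15→21  → match P5@[1:2]
i=3 'a': node 21→13 (via fail)
i=4 'b': node 13→14  → match P3@[2:4],P7@[3:4]
i=5 'a': node 14→15 (via fail)
i=6 'a': node 15→15 (via fail)
i=7 'c': node 15→0 (via fail)
i=8 'd': node 0→6  → match P1@[8:8]
i=9 'a': node 6→15 (via fail)
i=10 'b': node 15→26  → match P7@[9:10]
i=11 'c': node 26→22 (via fail)
i=12 'b': node 22→23
i=13 'b': node 23→24
i=14 'd': node 24→8 (via fail)  → match P1@[14:14]
i=15 'e': node 8→9
i=16 'a': node 9→10
i=17 'c': node 10→11  → match P2@[12:17]
i=18 'a': node 11→15 (via fail)
i=19 'b': node 15→26  → match P7@[18:19]
i=20 'c': node 26→22 (via fail)
i=21 'b': node 22→23
i=22 'b': node 23→24
i=23 'e': node 24→25  → match P6@[19:23]
i=24 'b': node 25→1 (via fail)
i=25 'c': node 1→22
i=26 'b': node 22→23
i=27 'b': node 23→24
i=28 'e': node 24→25  → match P6@[24:28]
i=29 'd': node 25→6 (via fail)  → match P1@[29:29]
i=30 'a': node 6→15 (via fail)
i=31 'e': node 15→21  → match P5@[30:31]
i=32 'b': node 21→1 (via fail)
i=33 'e': node 1→12 (via fail)
i=34 'b': node 12→1 (via fail)
i=35 'e': node 1→12 (via fail)
i=36 'a': node 12→13
i=37 'b': node 13→14  → match P3@[35:37],P7@[36:37]
i=38 'b': node 14→7 (via fail)

Result: [[2,5],[4,3],[4,7],[8,1],[10,7],[14,1],[17,2],[19,7],[23,6],[28,6],[29,1],[31,5],[37,3],[37,7]]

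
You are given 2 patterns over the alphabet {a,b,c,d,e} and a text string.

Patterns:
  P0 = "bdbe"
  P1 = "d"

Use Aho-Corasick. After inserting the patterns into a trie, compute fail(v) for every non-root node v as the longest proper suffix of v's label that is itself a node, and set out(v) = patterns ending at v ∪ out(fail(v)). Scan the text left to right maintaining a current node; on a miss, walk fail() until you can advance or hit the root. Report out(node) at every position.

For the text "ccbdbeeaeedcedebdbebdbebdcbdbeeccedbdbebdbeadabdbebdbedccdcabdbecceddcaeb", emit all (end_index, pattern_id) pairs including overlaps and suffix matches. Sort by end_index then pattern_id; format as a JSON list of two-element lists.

Build automaton:
Trie (insert patterns):
  n0 'ε': b→1 d→5
  n1 'b': d→2
  n2 'bd': b→3
  n3 'bdb': e→4
  n4 'bdbe': ·  ←P0
  n5 'd': ·  ←P1

Failure links (BFS by depth):
  n1('b'): parent n0 fail=0; on 'b' 0 → fail=0;  out ∅∪∅=∅
  n5('d'): parent n0 fail=0; on 'd' 0 → fail=0;  out {1}∪∅={1}
  n2('bd'): parent n1 fail=0; on 'd' 0 → fail=5;  out ∅∪{1}={1}
  n3('bdb'): parent n2 fail=5; on 'b' 5→0 → fail=1;  out ∅∪∅=∅
  n4('bdbe'): parent n3 fail=1; on 'e' 1→0 → fail=0;  out {0}∪∅={0}

Scan:
pos 0 'c': at 0
pos 1 'c': at 0
pos 2 'b': at 1
pos 3 'd': at 2  ** P1@[3:3]
pos 4 'b': at 3
pos 5 'e': at 4  ** P0@[2:5]
pos 6 'e': at 0 (via fail)
pos 7 'a': at 0
pos 8 'e': at 0
pos 9 'e': at 0
pos 10 'd': at 5  ** P1@[10:10]
pos 11 'c': at 0 (via fail)
pos 12 'e': at 0
pos 13 'd': at 5  ** P1@[13:13]
pos 14 'e': at 0 (via fail)
pos 15 'b': at 1
pos 16 'd': at 2  ** P1@[16:16]
pos 17 'b': at 3
pos 18 'e': at 4  ** P0@[15:18]
pos 19 'b': at 1 (via fail)
pos 20 'd': at 2  ** P1@[20:20]
pos 21 'b': at 3
pos 22 'e': at 4  ** P0@[19:22]
pos 23 'b': at 1 (via fail)
pos 24 'd': at 2  ** P1@[24:24]
pos 25 'c': at 0 (via fail)
pos 26 'b': at 1
pos 27 'd': at 2  ** P1@[27:27]
pos 28 'b': at 3
pos 29 'e': at 4  ** P0@[26:29]
pos 30 'e': at 0 (via fail)
pos 31 'c': at 0
pos 32 'c': at 0
pos 33 'e': at 0
pos 34 'd': at 5  ** P1@[34:34]
pos 35 'b': at 1 (via fail)
pos 36 'd': at 2  ** P1@[36:36]
pos 37 'b': at 3
pos 38 'e': at 4  ** P0@[35:38]
pos 39 'b': at 1 (via fail)
pos 40 'd': at 2  ** P1@[40:40]
pos 41 'b': at 3
pos 42 'e': at 4  ** P0@[39:42]
pos 43 'a': at 0 (via fail)
pos 44 'd': at 5  ** P1@[44:44]
pos 45 'a': at 0 (via fail)
pos 46 'b': at 1
pos 47 'd': at 2  ** P1@[47:47]
pos 48 'b': at 3
pos 49 'e': at 4  ** P0@[46:49]
pos 50 'b': at 1 (via fail)
pos 51 'd': at 2  ** P1@[51:51]
pos 52 'b': at 3
pos 53 'e': at 4  ** P0@[50:53]
pos 54 'd': at 5 (via fail)  ** P1@[54:54]
pos 55 'c': at 0 (via fail)
pos 56 'c': at 0
pos 57 'd': at 5  ** P1@[57:57]
pos 58 'c': at 0 (via fail)
pos 59 'a': at 0
pos 60 'b': at 1
pos 61 'd': at 2  ** P1@[61:61]
pos 62 'b': at 3
pos 63 'e': at 4  ** P0@[60:63]
pos 64 'c': at 0 (via fail)
pos 65 'c': at 0
pos 66 'e': at 0
pos 67 'd': at 5  ** P1@[67:67]
pos 68 'd': at 5 (via fail)  ** P1@[68:68]
pos 69 'c': at 0 (via fail)
pos 70 'a': at 0
pos 71 'e': at 0
pos 72 'b': at 1

Result: [[3,1],[5,0],[10,1],[13,1],[16,1],[18,0],[20,1],[22,0],[24,1],[27,1],[29,0],[34,1],[36,1],[38,0],[40,1],[42,0],[44,1],[47,1],[49,0],[51,1],[53,0],[54,1],[57,1],[61,1],[63,0],[67,1],[68,1]]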